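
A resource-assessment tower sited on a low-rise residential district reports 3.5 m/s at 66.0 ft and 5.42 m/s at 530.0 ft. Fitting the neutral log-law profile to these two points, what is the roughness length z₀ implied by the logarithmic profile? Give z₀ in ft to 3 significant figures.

Log law: V(z) ∝ ln(z/z₀). With r = V₁/V₂ = 3.5/5.42 = 0.64576,
r · ln(z₂/z₀) = ln(z₁/z₀) ⇒ ln z₀ = (ln z₁ − r·ln z₂)/(1 − r)
ln z₀ = (4.18965 − 0.64576×6.27288) / 0.35424 = 0.3921
z₀ = exp(0.3921) = 1.480 ft

z₀ ≈ 1.48 ft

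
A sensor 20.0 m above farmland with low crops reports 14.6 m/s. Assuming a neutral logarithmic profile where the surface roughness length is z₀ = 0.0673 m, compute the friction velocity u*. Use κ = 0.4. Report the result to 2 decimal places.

u* ≈ 1.03 m/s

Log law: V(z) = (u*/κ) · ln(z/z₀) ⇒ u* = κ · V / ln(z/z₀)
u* = 0.4 × 14.6 / ln(20.0/0.0673) = 0.4 × 14.6 / 5.6943
   = 5.8400 / 5.6943 = 1.0256 m/s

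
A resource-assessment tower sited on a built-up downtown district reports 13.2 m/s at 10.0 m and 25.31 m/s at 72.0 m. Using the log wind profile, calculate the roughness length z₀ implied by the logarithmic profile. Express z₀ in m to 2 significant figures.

z₀ ≈ 1.2 m

Log law: V(z) ∝ ln(z/z₀). With r = V₁/V₂ = 13.2/25.31 = 0.52153,
r · ln(z₂/z₀) = ln(z₁/z₀) ⇒ ln z₀ = (ln z₁ − r·ln z₂)/(1 − r)
ln z₀ = (2.30259 − 0.52153×4.27667) / 0.47847 = 0.1508
z₀ = exp(0.1508) = 1.163 m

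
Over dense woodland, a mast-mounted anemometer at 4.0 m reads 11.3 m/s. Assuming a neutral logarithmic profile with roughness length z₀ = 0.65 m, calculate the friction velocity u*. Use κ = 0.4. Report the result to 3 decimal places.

Log law: V(z) = (u*/κ) · ln(z/z₀) ⇒ u* = κ · V / ln(z/z₀)
u* = 0.4 × 11.3 / ln(4.0/0.65) = 0.4 × 11.3 / 1.8171
   = 4.5200 / 1.8171 = 2.4875 m/s

u* ≈ 2.488 m/s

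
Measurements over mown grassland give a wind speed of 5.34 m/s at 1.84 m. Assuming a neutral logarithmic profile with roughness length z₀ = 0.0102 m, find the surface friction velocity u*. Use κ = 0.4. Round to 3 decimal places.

u* ≈ 0.411 m/s

Log law: V(z) = (u*/κ) · ln(z/z₀) ⇒ u* = κ · V / ln(z/z₀)
u* = 0.4 × 5.34 / ln(1.84/0.0102) = 0.4 × 5.34 / 5.1951
   = 2.1360 / 5.1951 = 0.4112 m/s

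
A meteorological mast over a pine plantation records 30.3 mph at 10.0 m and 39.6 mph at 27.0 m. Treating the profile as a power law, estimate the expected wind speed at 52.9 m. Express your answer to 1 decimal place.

47.5 mph

First find α: α = ln(V₂/V₁)/ln(z₂/z₁) = ln(39.6/30.3)/ln(27.0/10.0) = 0.26768/0.99325 = 0.2695
Extrapolate from 27.0 m to 52.9 m: V₃ = 39.6 × (52.9/27.0)^0.2695 = 39.6 × 1.1987 = 47.4694 mph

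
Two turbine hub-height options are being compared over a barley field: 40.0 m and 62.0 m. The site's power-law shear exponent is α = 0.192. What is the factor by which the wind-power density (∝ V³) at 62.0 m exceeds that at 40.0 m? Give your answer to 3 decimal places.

1.287

Speed ratio: V_B/V_A = (z_B/z_A)^α = (62.0/40.0)^0.192 = (1.5500)^0.192 = 1.08779
Power-density ratio: P_B/P_A = (V_B/V_A)³ = (1.08779)³ = 1.28716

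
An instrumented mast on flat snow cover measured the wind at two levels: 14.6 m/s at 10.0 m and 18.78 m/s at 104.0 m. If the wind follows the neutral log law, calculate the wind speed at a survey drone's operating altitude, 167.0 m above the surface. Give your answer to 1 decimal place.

19.6 m/s

Log law: V ∝ ln(z/z₀). From the pair, with r = V₁/V₂ = 0.77742,
ln z₀ = (ln z₁ − r·ln z₂)/(1 − r) = (2.3026 − 0.77742×4.6444)/0.22258 = -5.8769 → z₀ = 0.002803 m
V₃ = V₁ · ln(z₃/z₀)/ln(z₁/z₀) = 14.6 × 10.9949/8.1795 = 19.6254 m/s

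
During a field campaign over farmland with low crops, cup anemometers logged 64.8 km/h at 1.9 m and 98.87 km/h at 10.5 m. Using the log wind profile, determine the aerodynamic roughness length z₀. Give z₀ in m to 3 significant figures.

z₀ ≈ 0.0736 m

Log law: V(z) ∝ ln(z/z₀). With r = V₁/V₂ = 64.8/98.87 = 0.65541,
r · ln(z₂/z₀) = ln(z₁/z₀) ⇒ ln z₀ = (ln z₁ − r·ln z₂)/(1 − r)
ln z₀ = (0.64185 − 0.65541×2.35138) / 0.34459 = -2.6096
z₀ = exp(-2.6096) = 0.07356 m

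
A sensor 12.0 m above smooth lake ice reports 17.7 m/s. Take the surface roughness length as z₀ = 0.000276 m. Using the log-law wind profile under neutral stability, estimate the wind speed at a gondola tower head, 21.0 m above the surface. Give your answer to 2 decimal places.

18.63 m/s

Log law: V(z) ∝ ln(z/z₀), so V₂/V₁ = ln(z₂/z₀) / ln(z₁/z₀).
ln(21.0/0.000276) = 11.2396, ln(12.0/0.000276) = 10.6800
V₂ = 17.7 × 11.2396/10.6800 = 17.7 × 1.0524 = 18.6275 m/s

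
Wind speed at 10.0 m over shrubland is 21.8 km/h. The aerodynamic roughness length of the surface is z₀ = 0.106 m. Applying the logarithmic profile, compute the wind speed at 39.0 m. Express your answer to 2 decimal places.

28.33 km/h

Log law: V(z) ∝ ln(z/z₀), so V₂/V₁ = ln(z₂/z₀) / ln(z₁/z₀).
ln(39.0/0.106) = 5.9079, ln(10.0/0.106) = 4.5469
V₂ = 21.8 × 5.9079/4.5469 = 21.8 × 1.2993 = 28.3252 km/h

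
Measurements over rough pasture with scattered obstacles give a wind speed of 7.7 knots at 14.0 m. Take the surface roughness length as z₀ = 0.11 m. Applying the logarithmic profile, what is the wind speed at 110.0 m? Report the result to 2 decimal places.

Log law: V(z) ∝ ln(z/z₀), so V₂/V₁ = ln(z₂/z₀) / ln(z₁/z₀).
ln(110.0/0.11) = 6.9078, ln(14.0/0.11) = 4.8463
V₂ = 7.7 × 6.9078/4.8463 = 7.7 × 1.4254 = 10.9753 knots

10.98 knots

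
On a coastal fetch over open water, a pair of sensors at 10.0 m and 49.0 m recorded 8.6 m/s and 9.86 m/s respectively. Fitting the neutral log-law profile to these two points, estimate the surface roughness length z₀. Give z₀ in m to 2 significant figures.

z₀ ≈ 0.00019 m

Log law: V(z) ∝ ln(z/z₀). With r = V₁/V₂ = 8.6/9.86 = 0.87221,
r · ln(z₂/z₀) = ln(z₁/z₀) ⇒ ln z₀ = (ln z₁ − r·ln z₂)/(1 − r)
ln z₀ = (2.30259 − 0.87221×3.89182) / 0.12779 = -8.5446
z₀ = exp(-8.5446) = 0.0001946 m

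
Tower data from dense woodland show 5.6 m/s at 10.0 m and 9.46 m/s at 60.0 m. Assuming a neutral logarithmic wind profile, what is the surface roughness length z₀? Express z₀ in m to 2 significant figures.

Log law: V(z) ∝ ln(z/z₀). With r = V₁/V₂ = 5.6/9.46 = 0.59197,
r · ln(z₂/z₀) = ln(z₁/z₀) ⇒ ln z₀ = (ln z₁ − r·ln z₂)/(1 − r)
ln z₀ = (2.30259 − 0.59197×4.09434) / 0.40803 = -0.2969
z₀ = exp(-0.2969) = 0.7431 m

z₀ ≈ 0.74 m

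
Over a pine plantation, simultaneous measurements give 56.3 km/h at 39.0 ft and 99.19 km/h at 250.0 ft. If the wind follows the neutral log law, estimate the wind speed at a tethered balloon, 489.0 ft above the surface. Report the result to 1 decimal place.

Log law: V ∝ ln(z/z₀). From the pair, with r = V₁/V₂ = 0.56760,
ln z₀ = (ln z₁ − r·ln z₂)/(1 − r) = (3.6636 − 0.56760×5.5215)/0.43240 = 1.2248 → z₀ = 3.403 ft
V₃ = V₁ · ln(z₃/z₀)/ln(z₁/z₀) = 56.3 × 4.9676/2.4388 = 114.6779 km/h

114.7 km/h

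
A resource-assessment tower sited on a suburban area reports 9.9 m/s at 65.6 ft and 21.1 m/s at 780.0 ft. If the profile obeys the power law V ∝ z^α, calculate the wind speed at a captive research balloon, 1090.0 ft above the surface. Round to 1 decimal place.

First find α: α = ln(V₂/V₁)/ln(z₂/z₁) = ln(21.1/9.9)/ln(780.0/65.6) = 0.75674/2.47572 = 0.3057
Extrapolate from 780.0 ft to 1090.0 ft: V₃ = 21.1 × (1090.0/780.0)^0.3057 = 21.1 × 1.1077 = 23.3725 m/s

23.4 m/s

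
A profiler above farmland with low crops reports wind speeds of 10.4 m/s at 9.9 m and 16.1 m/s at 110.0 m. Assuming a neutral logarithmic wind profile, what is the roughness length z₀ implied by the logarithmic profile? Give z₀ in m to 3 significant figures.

Log law: V(z) ∝ ln(z/z₀). With r = V₁/V₂ = 10.4/16.1 = 0.64596,
r · ln(z₂/z₀) = ln(z₁/z₀) ⇒ ln z₀ = (ln z₁ − r·ln z₂)/(1 − r)
ln z₀ = (2.29253 − 0.64596×4.70048) / 0.35404 = -2.1009
z₀ = exp(-2.1009) = 0.1223 m

z₀ ≈ 0.122 m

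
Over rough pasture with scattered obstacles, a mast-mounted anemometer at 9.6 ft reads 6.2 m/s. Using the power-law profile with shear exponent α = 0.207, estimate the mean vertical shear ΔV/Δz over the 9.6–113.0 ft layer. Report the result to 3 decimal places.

0.040 m/s/ft

Power law: V₂ = V₁ · (z₂/z₁)^α = 6.2 × (11.7708)^0.207 = 10.3288 m/s
ΔV/Δz = (10.3288 − 6.2)/(113.0 − 9.6) = 4.1288/103.4000 = 0.03993 m/s/ft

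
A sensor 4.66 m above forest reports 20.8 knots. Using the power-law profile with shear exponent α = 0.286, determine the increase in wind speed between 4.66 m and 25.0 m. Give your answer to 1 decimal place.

Power law: V₂ = V₁ · (z₂/z₁)^α = 20.8 × (5.3648)^0.286 = 33.6291 knots
ΔV = 33.6291 − 20.8 = 12.8291 knots

12.8 knots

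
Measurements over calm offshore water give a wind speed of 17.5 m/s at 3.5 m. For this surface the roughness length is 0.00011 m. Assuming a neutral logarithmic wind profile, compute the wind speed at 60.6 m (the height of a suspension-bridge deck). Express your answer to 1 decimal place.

Log law: V(z) ∝ ln(z/z₀), so V₂/V₁ = ln(z₂/z₀) / ln(z₁/z₀).
ln(60.6/0.00011) = 13.2193, ln(3.5/0.00011) = 10.3678
V₂ = 17.5 × 13.2193/10.3678 = 17.5 × 1.2750 = 22.3132 m/s

22.3 m/s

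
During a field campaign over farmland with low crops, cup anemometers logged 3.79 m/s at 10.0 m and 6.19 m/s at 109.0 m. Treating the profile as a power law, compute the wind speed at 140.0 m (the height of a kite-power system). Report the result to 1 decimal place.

First find α: α = ln(V₂/V₁)/ln(z₂/z₁) = ln(6.19/3.79)/ln(109.0/10.0) = 0.49057/2.38876 = 0.2054
Extrapolate from 109.0 m to 140.0 m: V₃ = 6.19 × (140.0/109.0)^0.2054 = 6.19 × 1.0527 = 6.5165 m/s

6.5 m/s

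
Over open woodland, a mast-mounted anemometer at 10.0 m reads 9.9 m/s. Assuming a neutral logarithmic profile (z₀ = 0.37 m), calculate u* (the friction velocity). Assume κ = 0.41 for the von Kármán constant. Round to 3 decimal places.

u* ≈ 1.231 m/s

Log law: V(z) = (u*/κ) · ln(z/z₀) ⇒ u* = κ · V / ln(z/z₀)
u* = 0.41 × 9.9 / ln(10.0/0.37) = 0.41 × 9.9 / 3.2968
   = 4.0590 / 3.2968 = 1.2312 m/s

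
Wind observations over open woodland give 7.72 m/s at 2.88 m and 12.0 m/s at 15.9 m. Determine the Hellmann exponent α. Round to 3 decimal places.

Power law: V₂/V₁ = (z₂/z₁)^α ⇒ α = ln(V₂/V₁) / ln(z₂/z₁)
α = ln(12.0/7.72) / ln(15.9/2.88) = ln(1.5544) / ln(5.5208)
  = 0.44109 / 1.70853 = 0.25817

α ≈ 0.258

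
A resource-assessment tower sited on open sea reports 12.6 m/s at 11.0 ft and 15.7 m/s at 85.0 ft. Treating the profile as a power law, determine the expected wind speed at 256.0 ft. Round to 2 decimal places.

First find α: α = ln(V₂/V₁)/ln(z₂/z₁) = ln(15.7/12.6)/ln(85.0/11.0) = 0.21996/2.04476 = 0.1076
Extrapolate from 85.0 ft to 256.0 ft: V₃ = 15.7 × (256.0/85.0)^0.1076 = 15.7 × 1.1259 = 17.6770 m/s

17.68 m/s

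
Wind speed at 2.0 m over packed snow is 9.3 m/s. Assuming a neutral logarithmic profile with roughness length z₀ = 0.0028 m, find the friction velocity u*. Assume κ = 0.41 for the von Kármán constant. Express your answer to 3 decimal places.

Log law: V(z) = (u*/κ) · ln(z/z₀) ⇒ u* = κ · V / ln(z/z₀)
u* = 0.41 × 9.3 / ln(2.0/0.0028) = 0.41 × 9.3 / 6.5713
   = 3.8130 / 6.5713 = 0.5803 m/s

u* ≈ 0.580 m/s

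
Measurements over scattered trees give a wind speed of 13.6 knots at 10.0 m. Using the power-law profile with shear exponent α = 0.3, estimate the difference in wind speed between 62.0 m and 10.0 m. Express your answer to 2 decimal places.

Power law: V₂ = V₁ · (z₂/z₁)^α = 13.6 × (6.2000)^0.3 = 23.5102 knots
ΔV = 23.5102 − 13.6 = 9.9102 knots

9.91 knots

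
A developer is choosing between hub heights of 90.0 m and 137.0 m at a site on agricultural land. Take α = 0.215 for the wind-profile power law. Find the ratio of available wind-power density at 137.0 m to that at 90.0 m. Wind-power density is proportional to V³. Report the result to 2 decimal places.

1.31

Speed ratio: V_B/V_A = (z_B/z_A)^α = (137.0/90.0)^0.215 = (1.5222)^0.215 = 1.09454
Power-density ratio: P_B/P_A = (V_B/V_A)³ = (1.09454)³ = 1.31129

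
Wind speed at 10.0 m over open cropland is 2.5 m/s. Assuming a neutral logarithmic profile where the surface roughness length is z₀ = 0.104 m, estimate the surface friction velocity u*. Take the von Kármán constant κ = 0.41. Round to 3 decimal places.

u* ≈ 0.224 m/s

Log law: V(z) = (u*/κ) · ln(z/z₀) ⇒ u* = κ · V / ln(z/z₀)
u* = 0.41 × 2.5 / ln(10.0/0.104) = 0.41 × 2.5 / 4.5659
   = 1.0250 / 4.5659 = 0.2245 m/s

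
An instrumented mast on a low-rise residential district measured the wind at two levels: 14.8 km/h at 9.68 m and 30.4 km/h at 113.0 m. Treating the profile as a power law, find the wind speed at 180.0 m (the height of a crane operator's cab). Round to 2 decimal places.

First find α: α = ln(V₂/V₁)/ln(z₂/z₁) = ln(30.4/14.8)/ln(113.0/9.68) = 0.71982/2.45733 = 0.2929
Extrapolate from 113.0 m to 180.0 m: V₃ = 30.4 × (180.0/113.0)^0.2929 = 30.4 × 1.1461 = 34.8419 km/h

34.84 km/h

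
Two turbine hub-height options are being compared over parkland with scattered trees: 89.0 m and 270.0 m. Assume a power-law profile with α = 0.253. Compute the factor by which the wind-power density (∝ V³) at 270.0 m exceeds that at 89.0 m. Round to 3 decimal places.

Speed ratio: V_B/V_A = (z_B/z_A)^α = (270.0/89.0)^0.253 = (3.0337)^0.253 = 1.32416
Power-density ratio: P_B/P_A = (V_B/V_A)³ = (1.32416)³ = 2.32176

2.322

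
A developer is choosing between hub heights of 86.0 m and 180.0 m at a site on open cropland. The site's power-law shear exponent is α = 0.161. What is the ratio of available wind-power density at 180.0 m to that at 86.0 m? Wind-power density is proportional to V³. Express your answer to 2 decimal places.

1.43

Speed ratio: V_B/V_A = (z_B/z_A)^α = (180.0/86.0)^0.161 = (2.0930)^0.161 = 1.12628
Power-density ratio: P_B/P_A = (V_B/V_A)³ = (1.12628)³ = 1.42868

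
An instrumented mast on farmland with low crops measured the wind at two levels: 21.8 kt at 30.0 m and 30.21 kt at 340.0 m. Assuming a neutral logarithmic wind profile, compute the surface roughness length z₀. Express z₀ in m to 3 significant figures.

z₀ ≈ 0.0555 m

Log law: V(z) ∝ ln(z/z₀). With r = V₁/V₂ = 21.8/30.21 = 0.72162,
r · ln(z₂/z₀) = ln(z₁/z₀) ⇒ ln z₀ = (ln z₁ − r·ln z₂)/(1 − r)
ln z₀ = (3.40120 − 0.72162×5.82895) / 0.27838 = -2.8919
z₀ = exp(-2.8919) = 0.05547 m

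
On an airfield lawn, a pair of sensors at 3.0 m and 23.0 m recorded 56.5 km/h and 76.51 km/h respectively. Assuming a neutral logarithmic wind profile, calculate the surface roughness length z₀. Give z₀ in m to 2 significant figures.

Log law: V(z) ∝ ln(z/z₀). With r = V₁/V₂ = 56.5/76.51 = 0.73847,
r · ln(z₂/z₀) = ln(z₁/z₀) ⇒ ln z₀ = (ln z₁ − r·ln z₂)/(1 − r)
ln z₀ = (1.09861 − 0.73847×3.13549) / 0.26153 = -4.6527
z₀ = exp(-4.6527) = 0.009536 m

z₀ ≈ 0.0095 m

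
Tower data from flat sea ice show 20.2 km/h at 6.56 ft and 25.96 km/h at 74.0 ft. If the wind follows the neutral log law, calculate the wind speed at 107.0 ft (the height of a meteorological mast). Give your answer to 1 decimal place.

Log law: V ∝ ln(z/z₀). From the pair, with r = V₁/V₂ = 0.77812,
ln z₀ = (ln z₁ − r·ln z₂)/(1 − r) = (1.8810 − 0.77812×4.3041)/0.22188 = -6.6166 → z₀ = 0.001338 ft
V₃ = V₁ · ln(z₃/z₀)/ln(z₁/z₀) = 20.2 × 11.2894/8.4976 = 26.8366 km/h

26.8 km/h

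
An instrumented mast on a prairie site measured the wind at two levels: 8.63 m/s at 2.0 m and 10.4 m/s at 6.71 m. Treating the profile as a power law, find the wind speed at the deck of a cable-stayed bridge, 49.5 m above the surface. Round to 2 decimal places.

First find α: α = ln(V₂/V₁)/ln(z₂/z₁) = ln(10.4/8.63)/ln(6.71/2.0) = 0.18656/1.21045 = 0.1541
Extrapolate from 6.71 m to 49.5 m: V₃ = 10.4 × (49.5/6.71)^0.1541 = 10.4 × 1.3607 = 14.1513 m/s

14.15 m/s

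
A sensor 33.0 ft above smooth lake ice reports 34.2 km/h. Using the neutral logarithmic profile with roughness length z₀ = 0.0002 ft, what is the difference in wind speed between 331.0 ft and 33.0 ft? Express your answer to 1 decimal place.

Log law: V₂ = V₁ · ln(z₂/z₀)/ln(z₁/z₀) = 34.2 × 14.3193/12.0137 = 40.7635 km/h
ΔV = 40.7635 − 34.2 = 6.5635 km/h

6.6 km/h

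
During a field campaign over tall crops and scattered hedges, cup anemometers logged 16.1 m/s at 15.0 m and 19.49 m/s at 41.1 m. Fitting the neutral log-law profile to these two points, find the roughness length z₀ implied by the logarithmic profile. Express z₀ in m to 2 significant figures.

z₀ ≈ 0.13 m

Log law: V(z) ∝ ln(z/z₀). With r = V₁/V₂ = 16.1/19.49 = 0.82606,
r · ln(z₂/z₀) = ln(z₁/z₀) ⇒ ln z₀ = (ln z₁ − r·ln z₂)/(1 − r)
ln z₀ = (2.70805 − 0.82606×3.71601) / 0.17394 = -2.0790
z₀ = exp(-2.0790) = 0.1251 m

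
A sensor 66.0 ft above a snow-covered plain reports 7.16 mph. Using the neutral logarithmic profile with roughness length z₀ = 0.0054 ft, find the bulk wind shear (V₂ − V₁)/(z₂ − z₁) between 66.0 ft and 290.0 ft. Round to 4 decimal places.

0.0050 mph/ft

Log law: V₂ = V₁ · ln(z₂/z₀)/ln(z₁/z₀) = 7.16 × 10.8912/9.4110 = 8.2862 mph
ΔV/Δz = (8.2862 − 7.16)/(290.0 − 66.0) = 1.1262/224.0000 = 0.00503 mph/ft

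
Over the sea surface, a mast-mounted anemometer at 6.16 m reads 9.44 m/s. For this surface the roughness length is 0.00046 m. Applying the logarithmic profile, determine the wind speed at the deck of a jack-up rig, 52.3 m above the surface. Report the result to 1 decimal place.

Log law: V(z) ∝ ln(z/z₀), so V₂/V₁ = ln(z₂/z₀) / ln(z₁/z₀).
ln(52.3/0.00046) = 11.6413, ln(6.16/0.00046) = 9.5024
V₂ = 9.44 × 11.6413/9.5024 = 9.44 × 1.2251 = 11.5649 m/s

11.6 m/s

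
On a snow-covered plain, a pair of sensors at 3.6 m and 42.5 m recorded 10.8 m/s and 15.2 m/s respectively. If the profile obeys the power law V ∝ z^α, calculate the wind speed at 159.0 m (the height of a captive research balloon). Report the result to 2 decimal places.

18.25 m/s

First find α: α = ln(V₂/V₁)/ln(z₂/z₁) = ln(15.2/10.8)/ln(42.5/3.6) = 0.34175/2.46857 = 0.1384
Extrapolate from 42.5 m to 159.0 m: V₃ = 15.2 × (159.0/42.5)^0.1384 = 15.2 × 1.2004 = 18.2461 m/s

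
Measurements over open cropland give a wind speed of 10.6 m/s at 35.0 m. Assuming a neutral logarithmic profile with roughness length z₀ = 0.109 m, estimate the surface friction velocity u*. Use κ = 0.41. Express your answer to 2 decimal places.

u* ≈ 0.75 m/s

Log law: V(z) = (u*/κ) · ln(z/z₀) ⇒ u* = κ · V / ln(z/z₀)
u* = 0.41 × 10.6 / ln(35.0/0.109) = 0.41 × 10.6 / 5.7718
   = 4.3460 / 5.7718 = 0.7530 m/s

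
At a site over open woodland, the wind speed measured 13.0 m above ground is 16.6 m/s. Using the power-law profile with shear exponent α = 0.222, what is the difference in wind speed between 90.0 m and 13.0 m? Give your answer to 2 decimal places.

Power law: V₂ = V₁ · (z₂/z₁)^α = 16.6 × (6.9231)^0.222 = 25.5067 m/s
ΔV = 25.5067 − 16.6 = 8.9067 m/s

8.91 m/s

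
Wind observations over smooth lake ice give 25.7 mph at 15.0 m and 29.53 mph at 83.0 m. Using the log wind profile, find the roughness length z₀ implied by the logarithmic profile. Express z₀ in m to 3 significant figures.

z₀ ≈ 0.000155 m

Log law: V(z) ∝ ln(z/z₀). With r = V₁/V₂ = 25.7/29.53 = 0.87030,
r · ln(z₂/z₀) = ln(z₁/z₀) ⇒ ln z₀ = (ln z₁ − r·ln z₂)/(1 − r)
ln z₀ = (2.70805 − 0.87030×4.41884) / 0.12970 = -8.7717
z₀ = exp(-8.7717) = 0.0001551 m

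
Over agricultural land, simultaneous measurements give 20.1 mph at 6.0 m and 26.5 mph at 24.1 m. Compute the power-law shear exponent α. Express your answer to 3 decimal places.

Power law: V₂/V₁ = (z₂/z₁)^α ⇒ α = ln(V₂/V₁) / ln(z₂/z₁)
α = ln(26.5/20.1) / ln(24.1/6.0) = ln(1.3184) / ln(4.0167)
  = 0.27642 / 1.39045 = 0.19880

α ≈ 0.199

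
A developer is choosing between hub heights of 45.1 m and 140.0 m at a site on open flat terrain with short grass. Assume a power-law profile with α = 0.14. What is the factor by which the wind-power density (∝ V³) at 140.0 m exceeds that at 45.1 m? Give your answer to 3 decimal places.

1.609

Speed ratio: V_B/V_A = (z_B/z_A)^α = (140.0/45.1)^0.14 = (3.1042)^0.14 = 1.17185
Power-density ratio: P_B/P_A = (V_B/V_A)³ = (1.17185)³ = 1.60924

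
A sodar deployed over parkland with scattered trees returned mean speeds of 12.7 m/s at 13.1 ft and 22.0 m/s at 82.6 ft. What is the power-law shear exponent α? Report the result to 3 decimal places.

α ≈ 0.298

Power law: V₂/V₁ = (z₂/z₁)^α ⇒ α = ln(V₂/V₁) / ln(z₂/z₁)
α = ln(22.0/12.7) / ln(82.6/13.1) = ln(1.7323) / ln(6.3053)
  = 0.54944 / 1.84140 = 0.29838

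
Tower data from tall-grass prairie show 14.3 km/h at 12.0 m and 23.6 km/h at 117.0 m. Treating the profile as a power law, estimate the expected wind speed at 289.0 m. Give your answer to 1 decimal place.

28.8 km/h

First find α: α = ln(V₂/V₁)/ln(z₂/z₁) = ln(23.6/14.3)/ln(117.0/12.0) = 0.50099/2.27727 = 0.2200
Extrapolate from 117.0 m to 289.0 m: V₃ = 23.6 × (289.0/117.0)^0.2200 = 23.6 × 1.2201 = 28.7943 km/h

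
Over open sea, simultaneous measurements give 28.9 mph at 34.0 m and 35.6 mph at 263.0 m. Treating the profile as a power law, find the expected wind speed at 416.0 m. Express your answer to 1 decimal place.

37.3 mph

First find α: α = ln(V₂/V₁)/ln(z₂/z₁) = ln(35.6/28.9)/ln(263.0/34.0) = 0.20850/2.04579 = 0.1019
Extrapolate from 263.0 m to 416.0 m: V₃ = 35.6 × (416.0/263.0)^0.1019 = 35.6 × 1.0478 = 37.3032 mph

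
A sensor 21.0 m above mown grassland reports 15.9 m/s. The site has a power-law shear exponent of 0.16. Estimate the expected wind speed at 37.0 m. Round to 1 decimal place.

17.4 m/s

Power-law profile: V₂ = V₁ · (z₂/z₁)^α
V₂ = 15.9 × (37.0/21.0)^0.16 = 15.9 × (1.7619)^0.16
    = 15.9 × 1.0949 = 17.4082 m/s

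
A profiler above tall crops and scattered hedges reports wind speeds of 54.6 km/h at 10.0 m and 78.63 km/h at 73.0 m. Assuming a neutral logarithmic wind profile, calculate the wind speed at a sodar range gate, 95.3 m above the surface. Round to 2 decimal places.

81.85 km/h

Log law: V ∝ ln(z/z₀). From the pair, with r = V₁/V₂ = 0.69439,
ln z₀ = (ln z₁ − r·ln z₂)/(1 − r) = (2.3026 − 0.69439×4.2905)/0.30561 = -2.2142 → z₀ = 0.1092 m
V₃ = V₁ · ln(z₃/z₀)/ln(z₁/z₀) = 54.6 × 6.7712/4.5168 = 81.8524 km/h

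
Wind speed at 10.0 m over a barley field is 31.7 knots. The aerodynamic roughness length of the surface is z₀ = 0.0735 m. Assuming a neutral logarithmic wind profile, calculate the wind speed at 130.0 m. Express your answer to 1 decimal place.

Log law: V(z) ∝ ln(z/z₀), so V₂/V₁ = ln(z₂/z₀) / ln(z₁/z₀).
ln(130.0/0.0735) = 7.4780, ln(10.0/0.0735) = 4.9131
V₂ = 31.7 × 7.4780/4.9131 = 31.7 × 1.5221 = 48.2496 knots

48.2 knots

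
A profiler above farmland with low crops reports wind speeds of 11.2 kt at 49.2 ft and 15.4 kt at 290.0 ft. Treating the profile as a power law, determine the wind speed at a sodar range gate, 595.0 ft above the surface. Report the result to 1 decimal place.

17.5 kt

First find α: α = ln(V₂/V₁)/ln(z₂/z₁) = ln(15.4/11.2)/ln(290.0/49.2) = 0.31845/1.77399 = 0.1795
Extrapolate from 290.0 ft to 595.0 ft: V₃ = 15.4 × (595.0/290.0)^0.1795 = 15.4 × 1.1377 = 17.5206 kt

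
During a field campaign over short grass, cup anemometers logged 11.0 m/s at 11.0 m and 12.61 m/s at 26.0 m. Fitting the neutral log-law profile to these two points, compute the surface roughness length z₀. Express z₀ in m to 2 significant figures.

Log law: V(z) ∝ ln(z/z₀). With r = V₁/V₂ = 11.0/12.61 = 0.87232,
r · ln(z₂/z₀) = ln(z₁/z₀) ⇒ ln z₀ = (ln z₁ − r·ln z₂)/(1 − r)
ln z₀ = (2.39790 − 0.87232×3.25810) / 0.12768 = -3.4793
z₀ = exp(-3.4793) = 0.03083 m

z₀ ≈ 0.031 m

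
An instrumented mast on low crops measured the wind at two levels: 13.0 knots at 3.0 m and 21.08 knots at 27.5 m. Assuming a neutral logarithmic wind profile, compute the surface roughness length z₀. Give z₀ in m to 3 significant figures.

z₀ ≈ 0.0849 m

Log law: V(z) ∝ ln(z/z₀). With r = V₁/V₂ = 13.0/21.08 = 0.61670,
r · ln(z₂/z₀) = ln(z₁/z₀) ⇒ ln z₀ = (ln z₁ − r·ln z₂)/(1 − r)
ln z₀ = (1.09861 − 0.61670×3.31419) / 0.38330 = -2.4660
z₀ = exp(-2.4660) = 0.08492 m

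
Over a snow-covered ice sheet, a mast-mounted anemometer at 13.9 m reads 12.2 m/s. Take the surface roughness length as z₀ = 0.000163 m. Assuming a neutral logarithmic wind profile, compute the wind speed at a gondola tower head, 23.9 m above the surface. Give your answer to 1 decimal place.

12.8 m/s

Log law: V(z) ∝ ln(z/z₀), so V₂/V₁ = ln(z₂/z₀) / ln(z₁/z₀).
ln(23.9/0.000163) = 11.8956, ln(13.9/0.000163) = 11.3536
V₂ = 12.2 × 11.8956/11.3536 = 12.2 × 1.0477 = 12.7824 m/s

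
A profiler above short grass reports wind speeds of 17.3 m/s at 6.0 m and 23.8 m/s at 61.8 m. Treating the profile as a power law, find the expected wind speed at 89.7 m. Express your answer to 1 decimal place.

25.0 m/s

First find α: α = ln(V₂/V₁)/ln(z₂/z₁) = ln(23.8/17.3)/ln(61.8/6.0) = 0.31898/2.33214 = 0.1368
Extrapolate from 61.8 m to 89.7 m: V₃ = 23.8 × (89.7/61.8)^0.1368 = 23.8 × 1.0523 = 25.0442 m/s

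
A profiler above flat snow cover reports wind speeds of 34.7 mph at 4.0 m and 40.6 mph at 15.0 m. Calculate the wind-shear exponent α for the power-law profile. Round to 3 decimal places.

α ≈ 0.119

Power law: V₂/V₁ = (z₂/z₁)^α ⇒ α = ln(V₂/V₁) / ln(z₂/z₁)
α = ln(40.6/34.7) / ln(15.0/4.0) = ln(1.1700) / ln(3.7500)
  = 0.15703 / 1.32176 = 0.11880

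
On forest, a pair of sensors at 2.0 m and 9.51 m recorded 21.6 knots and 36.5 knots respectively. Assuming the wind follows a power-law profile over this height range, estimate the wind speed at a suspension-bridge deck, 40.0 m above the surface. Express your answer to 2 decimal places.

First find α: α = ln(V₂/V₁)/ln(z₂/z₁) = ln(36.5/21.6)/ln(9.51/2.0) = 0.52462/1.55920 = 0.3365
Extrapolate from 9.51 m to 40.0 m: V₃ = 36.5 × (40.0/9.51)^0.3365 = 36.5 × 1.6215 = 59.1845 knots

59.18 knots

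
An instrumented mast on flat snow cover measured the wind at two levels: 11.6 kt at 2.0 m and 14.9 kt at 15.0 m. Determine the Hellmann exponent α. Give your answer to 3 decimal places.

Power law: V₂/V₁ = (z₂/z₁)^α ⇒ α = ln(V₂/V₁) / ln(z₂/z₁)
α = ln(14.9/11.6) / ln(15.0/2.0) = ln(1.2845) / ln(7.5000)
  = 0.25036 / 2.01490 = 0.12425

α ≈ 0.124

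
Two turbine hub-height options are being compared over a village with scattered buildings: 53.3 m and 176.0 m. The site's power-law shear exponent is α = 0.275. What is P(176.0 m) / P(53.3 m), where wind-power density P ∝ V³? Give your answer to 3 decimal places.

Speed ratio: V_B/V_A = (z_B/z_A)^α = (176.0/53.3)^0.275 = (3.3021)^0.275 = 1.38888
Power-density ratio: P_B/P_A = (V_B/V_A)³ = (1.38888)³ = 2.67916

2.679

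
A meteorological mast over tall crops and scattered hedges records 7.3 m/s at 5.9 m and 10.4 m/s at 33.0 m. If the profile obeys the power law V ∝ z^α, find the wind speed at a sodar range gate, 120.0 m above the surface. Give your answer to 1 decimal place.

13.6 m/s

First find α: α = ln(V₂/V₁)/ln(z₂/z₁) = ln(10.4/7.3)/ln(33.0/5.9) = 0.35393/1.72156 = 0.2056
Extrapolate from 33.0 m to 120.0 m: V₃ = 10.4 × (120.0/33.0)^0.2056 = 10.4 × 1.3040 = 13.5613 m/s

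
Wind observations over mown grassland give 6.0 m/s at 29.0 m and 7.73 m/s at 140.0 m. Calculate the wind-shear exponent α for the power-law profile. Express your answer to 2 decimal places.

α ≈ 0.16

Power law: V₂/V₁ = (z₂/z₁)^α ⇒ α = ln(V₂/V₁) / ln(z₂/z₁)
α = ln(7.73/6.0) / ln(140.0/29.0) = ln(1.2883) / ln(4.8276)
  = 0.25335 / 1.57435 = 0.16092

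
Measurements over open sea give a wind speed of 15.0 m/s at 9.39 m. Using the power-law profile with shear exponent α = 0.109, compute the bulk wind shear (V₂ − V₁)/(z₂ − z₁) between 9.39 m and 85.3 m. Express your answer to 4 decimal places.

0.0537 m/s/m

Power law: V₂ = V₁ · (z₂/z₁)^α = 15.0 × (9.0841)^0.109 = 19.0785 m/s
ΔV/Δz = (19.0785 − 15.0)/(85.3 − 9.39) = 4.0785/75.9100 = 0.05373 m/s/m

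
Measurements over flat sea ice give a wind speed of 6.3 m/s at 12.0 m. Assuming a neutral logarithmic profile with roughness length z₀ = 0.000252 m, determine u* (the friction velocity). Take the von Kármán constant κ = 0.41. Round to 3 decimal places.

Log law: V(z) = (u*/κ) · ln(z/z₀) ⇒ u* = κ · V / ln(z/z₀)
u* = 0.41 × 6.3 / ln(12.0/0.000252) = 0.41 × 6.3 / 10.7710
   = 2.5830 / 10.7710 = 0.2398 m/s

u* ≈ 0.240 m/s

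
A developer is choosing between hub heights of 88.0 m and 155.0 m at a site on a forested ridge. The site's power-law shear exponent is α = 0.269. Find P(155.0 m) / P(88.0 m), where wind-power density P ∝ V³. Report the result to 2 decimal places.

Speed ratio: V_B/V_A = (z_B/z_A)^α = (155.0/88.0)^0.269 = (1.7614)^0.269 = 1.16448
Power-density ratio: P_B/P_A = (V_B/V_A)³ = (1.16448)³ = 1.57907

1.58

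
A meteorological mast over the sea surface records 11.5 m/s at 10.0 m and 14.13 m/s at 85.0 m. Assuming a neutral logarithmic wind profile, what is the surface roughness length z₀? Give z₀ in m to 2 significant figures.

Log law: V(z) ∝ ln(z/z₀). With r = V₁/V₂ = 11.5/14.13 = 0.81387,
r · ln(z₂/z₀) = ln(z₁/z₀) ⇒ ln z₀ = (ln z₁ − r·ln z₂)/(1 − r)
ln z₀ = (2.30259 − 0.81387×4.44265) / 0.18613 = -7.0551
z₀ = exp(-7.0551) = 0.0008630 m

z₀ ≈ 0.00086 m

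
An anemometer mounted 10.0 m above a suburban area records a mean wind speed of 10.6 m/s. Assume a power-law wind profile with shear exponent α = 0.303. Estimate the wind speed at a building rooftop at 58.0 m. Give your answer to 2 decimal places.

18.06 m/s

Power-law profile: V₂ = V₁ · (z₂/z₁)^α
V₂ = 10.6 × (58.0/10.0)^0.303 = 10.6 × (5.8000)^0.303
    = 10.6 × 1.7034 = 18.0561 m/s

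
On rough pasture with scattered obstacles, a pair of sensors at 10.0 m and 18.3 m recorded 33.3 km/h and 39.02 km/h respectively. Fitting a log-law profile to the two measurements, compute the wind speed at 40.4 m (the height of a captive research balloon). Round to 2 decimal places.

Log law: V ∝ ln(z/z₀). From the pair, with r = V₁/V₂ = 0.85341,
ln z₀ = (ln z₁ − r·ln z₂)/(1 − r) = (2.3026 − 0.85341×2.9069)/0.14659 = -1.2155 → z₀ = 0.2965 m
V₃ = V₁ · ln(z₃/z₀)/ln(z₁/z₀) = 33.3 × 4.9144/3.5181 = 46.5158 km/h

46.52 km/h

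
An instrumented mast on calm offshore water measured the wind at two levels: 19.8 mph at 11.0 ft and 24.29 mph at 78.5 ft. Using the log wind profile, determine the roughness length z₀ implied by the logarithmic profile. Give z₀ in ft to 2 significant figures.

z₀ ≈ 0.0019 ft

Log law: V(z) ∝ ln(z/z₀). With r = V₁/V₂ = 19.8/24.29 = 0.81515,
r · ln(z₂/z₀) = ln(z₁/z₀) ⇒ ln z₀ = (ln z₁ − r·ln z₂)/(1 − r)
ln z₀ = (2.39790 − 0.81515×4.36310) / 0.18485 = -6.2683
z₀ = exp(-6.2683) = 0.001896 ft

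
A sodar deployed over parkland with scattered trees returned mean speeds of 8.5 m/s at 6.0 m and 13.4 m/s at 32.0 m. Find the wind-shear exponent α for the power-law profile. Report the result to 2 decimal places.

Power law: V₂/V₁ = (z₂/z₁)^α ⇒ α = ln(V₂/V₁) / ln(z₂/z₁)
α = ln(13.4/8.5) / ln(32.0/6.0) = ln(1.5765) / ln(5.3333)
  = 0.45519 / 1.67398 = 0.27192

α ≈ 0.27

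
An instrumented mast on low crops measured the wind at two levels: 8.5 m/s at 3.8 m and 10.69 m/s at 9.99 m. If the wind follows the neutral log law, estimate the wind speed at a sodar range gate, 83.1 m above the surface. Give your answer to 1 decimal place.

Log law: V ∝ ln(z/z₀). From the pair, with r = V₁/V₂ = 0.79514,
ln z₀ = (ln z₁ − r·ln z₂)/(1 − r) = (1.3350 − 0.79514×2.3016)/0.20486 = -2.4166 → z₀ = 0.08923 m
V₃ = V₁ · ln(z₃/z₀)/ln(z₁/z₀) = 8.5 × 6.8366/3.7516 = 15.4898 m/s

15.5 m/s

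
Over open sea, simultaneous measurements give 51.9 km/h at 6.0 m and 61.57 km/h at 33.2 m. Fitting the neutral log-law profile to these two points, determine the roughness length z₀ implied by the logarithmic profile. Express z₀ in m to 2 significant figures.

z₀ ≈ 0.00062 m

Log law: V(z) ∝ ln(z/z₀). With r = V₁/V₂ = 51.9/61.57 = 0.84294,
r · ln(z₂/z₀) = ln(z₁/z₀) ⇒ ln z₀ = (ln z₁ − r·ln z₂)/(1 − r)
ln z₀ = (1.79176 − 0.84294×3.50255) / 0.15706 = -7.3902
z₀ = exp(-7.3902) = 0.0006172 m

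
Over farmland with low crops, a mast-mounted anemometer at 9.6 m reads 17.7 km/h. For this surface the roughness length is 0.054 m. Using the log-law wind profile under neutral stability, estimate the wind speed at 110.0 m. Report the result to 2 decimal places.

Log law: V(z) ∝ ln(z/z₀), so V₂/V₁ = ln(z₂/z₀) / ln(z₁/z₀).
ln(110.0/0.054) = 7.6193, ln(9.6/0.054) = 5.1805
V₂ = 17.7 × 7.6193/5.1805 = 17.7 × 1.4707 = 26.0322 km/h

26.03 km/h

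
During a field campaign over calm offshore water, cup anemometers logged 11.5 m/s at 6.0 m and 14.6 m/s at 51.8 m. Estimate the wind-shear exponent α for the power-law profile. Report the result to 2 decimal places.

Power law: V₂/V₁ = (z₂/z₁)^α ⇒ α = ln(V₂/V₁) / ln(z₂/z₁)
α = ln(14.6/11.5) / ln(51.8/6.0) = ln(1.2696) / ln(8.6333)
  = 0.23867 / 2.15563 = 0.11072

α ≈ 0.11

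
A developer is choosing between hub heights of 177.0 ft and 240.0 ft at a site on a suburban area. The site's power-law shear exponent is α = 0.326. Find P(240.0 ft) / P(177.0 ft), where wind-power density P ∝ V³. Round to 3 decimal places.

1.347

Speed ratio: V_B/V_A = (z_B/z_A)^α = (240.0/177.0)^0.326 = (1.3559)^0.326 = 1.10436
Power-density ratio: P_B/P_A = (V_B/V_A)³ = (1.10436)³ = 1.34688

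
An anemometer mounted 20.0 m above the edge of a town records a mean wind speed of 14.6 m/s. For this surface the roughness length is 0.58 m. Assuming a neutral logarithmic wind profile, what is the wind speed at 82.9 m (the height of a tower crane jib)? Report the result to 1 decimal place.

20.5 m/s

Log law: V(z) ∝ ln(z/z₀), so V₂/V₁ = ln(z₂/z₀) / ln(z₁/z₀).
ln(82.9/0.58) = 4.9624, ln(20.0/0.58) = 3.5405
V₂ = 14.6 × 4.9624/3.5405 = 14.6 × 1.4016 = 20.4636 m/s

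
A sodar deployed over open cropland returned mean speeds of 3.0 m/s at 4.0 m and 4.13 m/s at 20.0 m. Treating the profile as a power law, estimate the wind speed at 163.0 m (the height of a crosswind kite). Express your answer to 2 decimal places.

First find α: α = ln(V₂/V₁)/ln(z₂/z₁) = ln(4.13/3.0)/ln(20.0/4.0) = 0.31967/1.60944 = 0.1986
Extrapolate from 20.0 m to 163.0 m: V₃ = 4.13 × (163.0/20.0)^0.1986 = 4.13 × 1.5170 = 6.2650 m/s

6.27 m/s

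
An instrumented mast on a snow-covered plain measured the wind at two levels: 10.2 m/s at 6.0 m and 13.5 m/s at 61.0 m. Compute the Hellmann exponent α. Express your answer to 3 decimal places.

Power law: V₂/V₁ = (z₂/z₁)^α ⇒ α = ln(V₂/V₁) / ln(z₂/z₁)
α = ln(13.5/10.2) / ln(61.0/6.0) = ln(1.3235) / ln(10.1667)
  = 0.28030 / 2.31911 = 0.12087

α ≈ 0.121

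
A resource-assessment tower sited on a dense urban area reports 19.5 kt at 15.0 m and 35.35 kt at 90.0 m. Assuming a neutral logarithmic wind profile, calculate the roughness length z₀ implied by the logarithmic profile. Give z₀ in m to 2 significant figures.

Log law: V(z) ∝ ln(z/z₀). With r = V₁/V₂ = 19.5/35.35 = 0.55163,
r · ln(z₂/z₀) = ln(z₁/z₀) ⇒ ln z₀ = (ln z₁ − r·ln z₂)/(1 − r)
ln z₀ = (2.70805 − 0.55163×4.49981) / 0.44837 = 0.5037
z₀ = exp(0.5037) = 1.655 m

z₀ ≈ 1.7 m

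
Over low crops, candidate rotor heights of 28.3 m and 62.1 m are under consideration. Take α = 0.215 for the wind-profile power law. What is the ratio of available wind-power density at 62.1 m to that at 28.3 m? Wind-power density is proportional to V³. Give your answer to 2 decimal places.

Speed ratio: V_B/V_A = (z_B/z_A)^α = (62.1/28.3)^0.215 = (2.1943)^0.215 = 1.18408
Power-density ratio: P_B/P_A = (V_B/V_A)³ = (1.18408)³ = 1.66013

1.66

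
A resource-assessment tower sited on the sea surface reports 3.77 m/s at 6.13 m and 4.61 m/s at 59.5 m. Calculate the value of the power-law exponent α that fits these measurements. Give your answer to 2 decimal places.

α ≈ 0.09

Power law: V₂/V₁ = (z₂/z₁)^α ⇒ α = ln(V₂/V₁) / ln(z₂/z₁)
α = ln(4.61/3.77) / ln(59.5/6.13) = ln(1.2228) / ln(9.7064)
  = 0.20115 / 2.27278 = 0.08851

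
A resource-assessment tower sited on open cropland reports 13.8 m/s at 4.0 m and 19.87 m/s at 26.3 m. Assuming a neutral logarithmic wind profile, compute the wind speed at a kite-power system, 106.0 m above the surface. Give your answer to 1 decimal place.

Log law: V ∝ ln(z/z₀). From the pair, with r = V₁/V₂ = 0.69451,
ln z₀ = (ln z₁ − r·ln z₂)/(1 − r) = (1.3863 − 0.69451×3.2696)/0.30549 = -2.8953 → z₀ = 0.05528 m
V₃ = V₁ · ln(z₃/z₀)/ln(z₁/z₀) = 13.8 × 7.5587/4.2816 = 24.3626 m/s

24.4 m/s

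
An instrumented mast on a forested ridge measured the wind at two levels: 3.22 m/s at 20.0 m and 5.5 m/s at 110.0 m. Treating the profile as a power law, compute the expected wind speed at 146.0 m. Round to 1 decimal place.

First find α: α = ln(V₂/V₁)/ln(z₂/z₁) = ln(5.5/3.22)/ln(110.0/20.0) = 0.53537/1.70475 = 0.3140
Extrapolate from 110.0 m to 146.0 m: V₃ = 5.5 × (146.0/110.0)^0.3140 = 5.5 × 1.0930 = 6.0114 m/s

6.0 m/s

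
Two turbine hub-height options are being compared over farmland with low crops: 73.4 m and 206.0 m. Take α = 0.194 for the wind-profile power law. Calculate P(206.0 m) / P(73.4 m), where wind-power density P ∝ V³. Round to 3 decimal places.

Speed ratio: V_B/V_A = (z_B/z_A)^α = (206.0/73.4)^0.194 = (2.8065)^0.194 = 1.22165
Power-density ratio: P_B/P_A = (V_B/V_A)³ = (1.22165)³ = 1.82321

1.823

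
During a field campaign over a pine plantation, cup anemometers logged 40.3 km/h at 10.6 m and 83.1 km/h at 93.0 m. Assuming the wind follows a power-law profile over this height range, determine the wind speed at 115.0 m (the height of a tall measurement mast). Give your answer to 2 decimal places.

First find α: α = ln(V₂/V₁)/ln(z₂/z₁) = ln(83.1/40.3)/ln(93.0/10.6) = 0.72369/2.17175 = 0.3332
Extrapolate from 93.0 m to 115.0 m: V₃ = 83.1 × (115.0/93.0)^0.3332 = 83.1 × 1.0733 = 89.1928 km/h

89.19 km/h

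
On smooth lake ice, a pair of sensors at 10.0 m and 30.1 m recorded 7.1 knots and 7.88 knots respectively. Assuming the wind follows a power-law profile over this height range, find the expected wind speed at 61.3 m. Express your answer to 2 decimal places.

First find α: α = ln(V₂/V₁)/ln(z₂/z₁) = ln(7.88/7.1)/ln(30.1/10.0) = 0.10423/1.10194 = 0.0946
Extrapolate from 30.1 m to 61.3 m: V₃ = 7.88 × (61.3/30.1)^0.0946 = 7.88 × 1.0696 = 8.4284 knots

8.43 knots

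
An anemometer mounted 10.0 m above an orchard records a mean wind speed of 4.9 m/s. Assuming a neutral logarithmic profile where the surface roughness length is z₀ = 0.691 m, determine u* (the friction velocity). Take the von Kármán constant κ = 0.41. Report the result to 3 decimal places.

Log law: V(z) = (u*/κ) · ln(z/z₀) ⇒ u* = κ · V / ln(z/z₀)
u* = 0.41 × 4.9 / ln(10.0/0.691) = 0.41 × 4.9 / 2.6722
   = 2.0090 / 2.6722 = 0.7518 m/s

u* ≈ 0.752 m/s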